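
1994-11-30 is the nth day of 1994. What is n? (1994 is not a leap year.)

Days in months before November: 31 + 28 + 31 + 30 + 31 + 30 + 31 + 31 + 30 + 31 = 304.
Plus 30 days into November → day 334.

334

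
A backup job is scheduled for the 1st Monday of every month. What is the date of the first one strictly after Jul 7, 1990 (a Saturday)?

Aug 6, 1990

Jul 1990 starts on a Sunday, so its 1st Monday is Jul 2, 1990 (1 day in).
That is not after Jul 7, 1990, so look at Aug 1990.
Aug 1990 starts on a Wednesday, so its 1st Monday is Aug 6, 1990 (5 days in).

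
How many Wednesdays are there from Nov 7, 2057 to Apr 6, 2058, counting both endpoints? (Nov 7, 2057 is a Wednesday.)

Nov 7, 2057 is a Wednesday; the first Wednesday on or after it is Nov 7, 2057.
From Nov 7, 2057 to Apr 6, 2058: 23 + 31 + 31 + 28 + 31 + 6 = 150 days (rest of Nov, Dec, Jan, Feb, Mar, Apr).
150 ÷ 7 = 21 full weeks with remainder 3, so 21 more Wednesdays after the first → 22.

22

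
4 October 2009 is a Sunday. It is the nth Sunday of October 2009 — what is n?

Day 4 falls in week ⌈4/7⌉ of the month.
Days 1–7 hold the 1st Sunday, 8–14 the 2nd, 15–21 the 3rd, 22–28 the 4th, 29–31 the 5th.
4 is in the range for the 1st.

1st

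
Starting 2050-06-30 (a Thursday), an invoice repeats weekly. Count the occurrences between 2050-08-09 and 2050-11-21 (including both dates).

Occurrences land 7·i days after 2050-06-30 for i = 0, 1, 2, …
2050-08-09 is 40 days after the start; 40 ÷ 7 = 5 remainder 5; since the remainder is 5, round up to i = 6. First occurrence in the window: #7 on 2050-08-11 (6×7 = 42 days in).
2050-11-21 is 144 days after the start; 144 ÷ 7 = 20 remainder 4. Last occurrence in the window: #21 on 2050-11-17.
Occurrences #7 through #21: 15 in total.

15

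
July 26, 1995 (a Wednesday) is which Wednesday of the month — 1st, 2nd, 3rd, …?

4th

Day 26 falls in week ⌈26/7⌉ of the month.
Days 1–7 hold the 1st Wednesday, 8–14 the 2nd, 15–21 the 3rd, 22–28 the 4th, 29–31 the 5th.
26 is in the range for the 4th.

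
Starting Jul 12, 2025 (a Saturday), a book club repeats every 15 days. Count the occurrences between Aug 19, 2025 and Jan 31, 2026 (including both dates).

Occurrences land 15·i days after Jul 12, 2025 for i = 0, 1, 2, …
Aug 19, 2025 is 38 days after the start; 38 ÷ 15 = 2 remainder 8; since the remainder is 8, round up to i = 3. First occurrence in the window: #4 on Aug 26, 2025 (3×15 = 45 days in).
Jan 31, 2026 is 203 days after the start; 203 ÷ 15 = 13 remainder 8. Last occurrence in the window: #14 on Jan 23, 2026.
Occurrences #4 through #14: 11 in total.

11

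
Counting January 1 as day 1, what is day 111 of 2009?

Apr 21, 2009

Jan has 31 days (111 − 31 = 80 remain).
Feb has 28 days (80 − 28 = 52 remain).
Mar has 31 days (52 − 31 = 21 remain).
21 into Apr → Apr 21.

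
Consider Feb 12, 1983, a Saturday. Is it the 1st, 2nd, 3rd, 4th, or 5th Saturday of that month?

Day 12 falls in week ⌈12/7⌉ of the month.
Days 1–7 hold the 1st Saturday, 8–14 the 2nd, 15–21 the 3rd, 22–28 the 4th, 29–31 the 5th.
12 is in the range for the 2nd.

2nd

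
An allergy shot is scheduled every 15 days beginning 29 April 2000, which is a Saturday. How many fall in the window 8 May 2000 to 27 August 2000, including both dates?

8

Occurrences land 15·i days after 29 April 2000 for i = 0, 1, 2, …
8 May 2000 is 9 days after the start; 9 ÷ 15 = 0 remainder 9; since the remainder is 9, round up to i = 1. First occurrence in the window: #2 on 14 May 2000 (1×15 = 15 days in).
27 August 2000 is 120 days after the start; 120 ÷ 15 = 8 remainder 0. Last occurrence in the window: #9 on 27 August 2000.
Occurrences #2 through #9: 8 in total.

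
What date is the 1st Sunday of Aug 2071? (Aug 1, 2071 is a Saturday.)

Aug 2071 begins on a Saturday, so the first Sunday is Aug 2 (1 day later).

Aug 2, 2071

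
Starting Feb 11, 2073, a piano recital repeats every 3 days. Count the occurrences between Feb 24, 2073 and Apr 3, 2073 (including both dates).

Occurrences land 3·i days after Feb 11, 2073 for i = 0, 1, 2, …
Feb 24, 2073 is 13 days after the start; 13 ÷ 3 = 4 remainder 1; since the remainder is 1, round up to i = 5. First occurrence in the window: #6 on Feb 26, 2073 (5×3 = 15 days in).
Apr 3, 2073 is 51 days after the start; 51 ÷ 3 = 17 remainder 0. Last occurrence in the window: #18 on Apr 3, 2073.
Occurrences #6 through #18: 13 in total.

13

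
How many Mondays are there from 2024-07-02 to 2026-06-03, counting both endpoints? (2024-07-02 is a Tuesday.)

100

2024-07-02 is a Tuesday; the first Monday on or after it is 2024-07-08 (6 days later).
From 2024-07-08 to 2026-06-03: 176 + 365 + 154 = 695 days (rest of 2024, 2025, to 2026-06-03 in 2026).
695 ÷ 7 = 99 full weeks with remainder 2, so 99 more Mondays after the first → 100.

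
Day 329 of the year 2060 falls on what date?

January has 31 days (329 − 31 = 298 remain).
February has 29 days (298 − 29 = 269 remain).
March has 31 days (269 − 31 = 238 remain).
April has 30 days (238 − 30 = 208 remain).
May has 31 days (208 − 31 = 177 remain).
June has 30 days (177 − 30 = 147 remain).
July has 31 days (147 − 31 = 116 remain).
August has 31 days (116 − 31 = 85 remain).
September has 30 days (85 − 30 = 55 remain).
October has 31 days (55 − 31 = 24 remain).
24 into November → November 24.

24 November 2060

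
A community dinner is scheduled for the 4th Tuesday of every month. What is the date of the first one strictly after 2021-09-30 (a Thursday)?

September 2021 starts on a Wednesday; its first Tuesday is the 7th, so the 4th Tuesday is the 28th — 2021-09-28.
That is not after 2021-09-30, so look at October 2021.
October 2021 starts on a Friday; its first Tuesday is the 5th, so the 4th Tuesday is the 26th — 2021-10-26.

2021-10-26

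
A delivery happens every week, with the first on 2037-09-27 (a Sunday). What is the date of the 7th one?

2037-11-08

The 7th occurrence is 6 intervals after the first: 6 × 7 = 42 days after 2037-09-27.
September has 30 days — 3 days to the end of September leaves 39.
October has 31 days (8 left).
8 days into November → 2037-11-08.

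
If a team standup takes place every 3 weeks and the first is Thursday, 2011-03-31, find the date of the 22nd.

The 22nd occurrence is 21 intervals after the first: 21 × 21 = 441 days after 2011-03-31.
March has 31 days — 0 days to the end of March leaves 441.
From end of March to end of 2011 is 275 days (166 left).
January has 31 days (135 left).
February has 29 days (106 left).
March has 31 days (75 left).
April has 30 days (45 left).
May has 31 days (14 left).
14 days into June → 2012-06-14.

2012-06-14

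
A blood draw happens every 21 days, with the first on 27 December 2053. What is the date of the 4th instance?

28 February 2054

The 4th occurrence is 3 intervals after the first: 3 × 21 = 63 days after 27 December 2053.
December has 31 days — 4 days to the end of December leaves 59.
January has 31 days (28 left).
28 days into February → 28 February 2054.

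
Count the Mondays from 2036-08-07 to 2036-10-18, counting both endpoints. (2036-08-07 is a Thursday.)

2036-08-07 is a Thursday; the first Monday on or after it is 2036-08-11 (4 days later).
From 2036-08-11 to 2036-10-18: 20 + 30 + 18 = 68 days (rest of August, September, October).
68 ÷ 7 = 9 full weeks with remainder 5, so 9 more Mondays after the first → 10.

10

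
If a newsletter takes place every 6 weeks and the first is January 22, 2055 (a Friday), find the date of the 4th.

May 28, 2055

The 4th occurrence is 3 intervals after the first: 3 × 42 = 126 days after January 22, 2055.
January has 31 days — 9 days to the end of January leaves 117.
February has 28 days (89 left).
March has 31 days (58 left).
April has 30 days (28 left).
28 days into May → May 28, 2055.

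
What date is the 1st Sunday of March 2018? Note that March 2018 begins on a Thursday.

March 2018 begins on a Thursday, so the first Sunday is March 4 (3 days later).

March 4, 2018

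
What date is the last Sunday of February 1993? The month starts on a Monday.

February 1993 begins on a Monday, so the first Sunday is February 7 (6 days later).
February 1993 has 28 days. Adding weeks: 7, 14, 21, 28 — the last one ≤ 28 is the 28th.

28 February 1993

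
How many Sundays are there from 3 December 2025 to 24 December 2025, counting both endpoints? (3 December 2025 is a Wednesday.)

3 December 2025 is a Wednesday; the first Sunday on or after it is 7 December 2025 (4 days later).
From 7 December 2025 to 24 December 2025 is 24 − 7 = 17 days.
17 ÷ 7 = 2 full weeks with remainder 3, so 2 more Sundays after the first → 3.

3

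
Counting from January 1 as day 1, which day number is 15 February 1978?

Days in months before February: 31 = 31.
Plus 15 days into February → day 46.

46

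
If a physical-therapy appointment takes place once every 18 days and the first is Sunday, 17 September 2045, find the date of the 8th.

The 8th occurrence is 7 intervals after the first: 7 × 18 = 126 days after 17 September 2045.
September has 30 days — 13 days to the end of September leaves 113.
October has 31 days (82 left).
November has 30 days (52 left).
December has 31 days (21 left).
21 days into January → 21 January 2046.

21 January 2046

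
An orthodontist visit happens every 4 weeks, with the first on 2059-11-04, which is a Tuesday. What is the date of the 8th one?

The 8th occurrence is 7 intervals after the first: 7 × 28 = 196 days after 2059-11-04.
November has 30 days — 26 days to the end of November leaves 170.
December has 31 days (139 left).
January has 31 days (108 left).
February has 29 days (79 left).
March has 31 days (48 left).
April has 30 days (18 left).
18 days into May → 2060-05-18.

2060-05-18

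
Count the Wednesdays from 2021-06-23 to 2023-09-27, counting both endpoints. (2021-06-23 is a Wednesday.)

2021-06-23 is a Wednesday; the first Wednesday on or after it is 2021-06-23.
From 2021-06-23 to 2023-09-27: 191 + 365 + 270 = 826 days (rest of 2021, 2022, to 2023-09-27 in 2023).
826 ÷ 7 = 118 full weeks with remainder 0, so 118 more Wednesdays after the first → 119.

119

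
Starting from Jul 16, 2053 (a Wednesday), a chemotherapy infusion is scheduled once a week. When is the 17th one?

The 17th occurrence is 16 intervals after the first: 16 × 7 = 112 days after Jul 16, 2053.
Jul has 31 days — 15 days to the end of Jul leaves 97.
Aug has 31 days (66 left).
Sep has 30 days (36 left).
Oct has 31 days (5 left).
5 days into Nov → Nov 5, 2053.

Nov 5, 2053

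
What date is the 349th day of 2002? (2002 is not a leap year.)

January has 31 days (349 − 31 = 318 remain).
February has 28 days (318 − 28 = 290 remain).
March has 31 days (290 − 31 = 259 remain).
April has 30 days (259 − 30 = 229 remain).
May has 31 days (229 − 31 = 198 remain).
June has 30 days (198 − 30 = 168 remain).
July has 31 days (168 − 31 = 137 remain).
August has 31 days (137 − 31 = 106 remain).
September has 30 days (106 − 30 = 76 remain).
October has 31 days (76 − 31 = 45 remain).
November has 30 days (45 − 30 = 15 remain).
15 into December → December 15.

15 December 2002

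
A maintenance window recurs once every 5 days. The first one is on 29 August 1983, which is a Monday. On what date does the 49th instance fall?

The 49th occurrence is 48 intervals after the first: 48 × 5 = 240 days after 29 August 1983.
August has 31 days — 2 days to the end of August leaves 238.
September has 30 days (208 left).
October has 31 days (177 left).
November has 30 days (147 left).
December has 31 days (116 left).
January has 31 days (85 left).
February has 29 days (56 left).
March has 31 days (25 left).
25 days into April → 25 April 1984.

25 April 1984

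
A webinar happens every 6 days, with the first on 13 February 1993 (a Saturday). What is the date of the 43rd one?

The 43rd occurrence is 42 intervals after the first: 42 × 6 = 252 days after 13 February 1993.
February has 28 days — 15 days to the end of February leaves 237.
March has 31 days (206 left).
April has 30 days (176 left).
May has 31 days (145 left).
June has 30 days (115 left).
July has 31 days (84 left).
August has 31 days (53 left).
September has 30 days (23 left).
23 days into October → 23 October 1993.

23 October 1993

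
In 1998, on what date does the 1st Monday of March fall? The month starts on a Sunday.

2 March 1998

March 1998 begins on a Sunday, so the first Monday is March 2 (1 day later).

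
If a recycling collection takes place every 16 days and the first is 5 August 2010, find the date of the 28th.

The 28th occurrence is 27 intervals after the first: 27 × 16 = 432 days after 5 August 2010.
August has 31 days — 26 days to the end of August leaves 406.
From end of August to end of 2010 is 122 days (284 left).
January has 31 days (253 left).
February has 28 days (225 left).
March has 31 days (194 left).
April has 30 days (164 left).
May has 31 days (133 left).
June has 30 days (103 left).
July has 31 days (72 left).
August has 31 days (41 left).
September has 30 days (11 left).
11 days into October → 11 October 2011.

11 October 2011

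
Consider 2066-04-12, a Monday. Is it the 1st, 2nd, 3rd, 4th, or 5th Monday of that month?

Day 12 falls in week ⌈12/7⌉ of the month.
Days 1–7 hold the 1st Monday, 8–14 the 2nd, 15–21 the 3rd, 22–28 the 4th, 29–31 the 5th.
12 is in the range for the 2nd.

2nd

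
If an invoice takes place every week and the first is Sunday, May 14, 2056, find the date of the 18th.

Sep 10, 2056

The 18th occurrence is 17 intervals after the first: 17 × 7 = 119 days after May 14, 2056.
May has 31 days — 17 days to the end of May leaves 102.
Jun has 30 days (72 left).
Jul has 31 days (41 left).
Aug has 31 days (10 left).
10 days into Sep → Sep 10, 2056.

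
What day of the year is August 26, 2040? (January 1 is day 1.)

239

Days in months before August: 31 + 29 + 31 + 30 + 31 + 30 + 31 = 213.
Plus 26 days into August → day 239.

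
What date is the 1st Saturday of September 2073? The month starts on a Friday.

September 2073 begins on a Friday, so the first Saturday is September 2 (1 day later).

2 September 2073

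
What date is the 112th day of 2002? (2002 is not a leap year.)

22 April 2002

January has 31 days (112 − 31 = 81 remain).
February has 28 days (81 − 28 = 53 remain).
March has 31 days (53 − 31 = 22 remain).
22 into April → April 22.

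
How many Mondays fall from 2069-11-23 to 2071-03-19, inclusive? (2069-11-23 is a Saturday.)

2069-11-23 is a Saturday; the first Monday on or after it is 2069-11-25 (2 days later).
From 2069-11-25 to 2071-03-19: 36 + 365 + 78 = 479 days (rest of 2069, 2070, to 2071-03-19 in 2071).
479 ÷ 7 = 68 full weeks with remainder 3, so 68 more Mondays after the first → 69.

69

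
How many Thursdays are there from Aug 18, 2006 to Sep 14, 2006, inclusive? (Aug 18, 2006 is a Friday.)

Aug 18, 2006 is a Friday; the first Thursday on or after it is Aug 24, 2006 (6 days later).
From Aug 24, 2006 to Sep 14, 2006: 7 + 14 = 21 days (rest of Aug, Sep).
21 ÷ 7 = 3 full weeks with remainder 0, so 3 more Thursdays after the first → 4.

4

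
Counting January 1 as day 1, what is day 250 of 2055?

January has 31 days (250 − 31 = 219 remain).
February has 28 days (219 − 28 = 191 remain).
March has 31 days (191 − 31 = 160 remain).
April has 30 days (160 − 30 = 130 remain).
May has 31 days (130 − 31 = 99 remain).
June has 30 days (99 − 30 = 69 remain).
July has 31 days (69 − 31 = 38 remain).
August has 31 days (38 − 31 = 7 remain).
7 into September → September 7.

7 September 2055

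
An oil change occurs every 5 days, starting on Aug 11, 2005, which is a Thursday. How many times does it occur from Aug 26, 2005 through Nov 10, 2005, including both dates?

16

Occurrences land 5·i days after Aug 11, 2005 for i = 0, 1, 2, …
Aug 26, 2005 is 15 days after the start; 15 ÷ 5 = 3 remainder 0. First occurrence in the window: #4 on Aug 26, 2005 (3×5 = 15 days in).
Nov 10, 2005 is 91 days after the start; 91 ÷ 5 = 18 remainder 1. Last occurrence in the window: #19 on Nov 9, 2005.
Occurrences #4 through #19: 16 in total.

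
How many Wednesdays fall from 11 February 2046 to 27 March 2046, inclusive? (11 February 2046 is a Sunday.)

6

11 February 2046 is a Sunday; the first Wednesday on or after it is 14 February 2046 (3 days later).
From 14 February 2046 to 27 March 2046: 14 + 27 = 41 days (rest of February, March).
41 ÷ 7 = 5 full weeks with remainder 6, so 5 more Wednesdays after the first → 6.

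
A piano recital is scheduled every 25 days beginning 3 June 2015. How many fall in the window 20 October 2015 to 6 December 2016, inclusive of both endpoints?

Occurrences land 25·i days after 3 June 2015 for i = 0, 1, 2, …
20 October 2015 is 139 days after the start; 139 ÷ 25 = 5 remainder 14; since the remainder is 14, round up to i = 6. First occurrence in the window: #7 on 31 October 2015 (6×25 = 150 days in).
6 December 2016 is 552 days after the start; 552 ÷ 25 = 22 remainder 2. Last occurrence in the window: #23 on 4 December 2016.
Occurrences #7 through #23: 17 in total.

17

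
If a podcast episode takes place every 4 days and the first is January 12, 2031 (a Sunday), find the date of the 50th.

The 50th occurrence is 49 intervals after the first: 49 × 4 = 196 days after January 12, 2031.
January has 31 days — 19 days to the end of January leaves 177.
February has 28 days (149 left).
March has 31 days (118 left).
April has 30 days (88 left).
May has 31 days (57 left).
June has 30 days (27 left).
27 days into July → July 27, 2031.

July 27, 2031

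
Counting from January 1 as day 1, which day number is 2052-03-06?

66

Days in months before March: 31 + 29 = 60.
Plus 6 days into March → day 66.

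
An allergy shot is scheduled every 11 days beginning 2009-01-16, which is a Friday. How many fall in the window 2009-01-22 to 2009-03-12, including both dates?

5

Occurrences land 11·i days after 2009-01-16 for i = 0, 1, 2, …
2009-01-22 is 6 days after the start; 6 ÷ 11 = 0 remainder 6; since the remainder is 6, round up to i = 1. First occurrence in the window: #2 on 2009-01-27 (1×11 = 11 days in).
2009-03-12 is 55 days after the start; 55 ÷ 11 = 5 remainder 0. Last occurrence in the window: #6 on 2009-03-12.
Occurrences #2 through #6: 5 in total.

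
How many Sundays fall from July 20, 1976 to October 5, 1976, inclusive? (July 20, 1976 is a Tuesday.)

July 20, 1976 is a Tuesday; the first Sunday on or after it is July 25, 1976 (5 days later).
From July 25, 1976 to October 5, 1976: 6 + 31 + 30 + 5 = 72 days (rest of July, August, September, October).
72 ÷ 7 = 10 full weeks with remainder 2, so 10 more Sundays after the first → 11.

11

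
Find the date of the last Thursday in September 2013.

September 2013 begins on a Sunday, so the first Thursday is September 5 (4 days later).
September 2013 has 30 days. Adding weeks: 5, 12, 19, 26 — the last one ≤ 30 is the 26th.

2013-09-26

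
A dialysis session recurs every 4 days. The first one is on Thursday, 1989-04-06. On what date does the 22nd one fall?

1989-06-29

The 22nd occurrence is 21 intervals after the first: 21 × 4 = 84 days after 1989-04-06.
April has 30 days — 24 days to the end of April leaves 60.
May has 31 days (29 left).
29 days into June → 1989-06-29.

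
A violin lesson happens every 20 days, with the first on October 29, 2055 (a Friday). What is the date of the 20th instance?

November 12, 2056

The 20th occurrence is 19 intervals after the first: 19 × 20 = 380 days after October 29, 2055.
October has 31 days — 2 days to the end of October leaves 378.
November has 30 days (348 left).
December has 31 days (317 left).
January has 31 days (286 left).
February has 29 days (257 left).
March has 31 days (226 left).
April has 30 days (196 left).
May has 31 days (165 left).
June has 30 days (135 left).
July has 31 days (104 left).
August has 31 days (73 left).
September has 30 days (43 left).
October has 31 days (12 left).
12 days into November → November 12, 2056.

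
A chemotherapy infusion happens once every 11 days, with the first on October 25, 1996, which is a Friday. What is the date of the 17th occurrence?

The 17th occurrence is 16 intervals after the first: 16 × 11 = 176 days after October 25, 1996.
October has 31 days — 6 days to the end of October leaves 170.
November has 30 days (140 left).
December has 31 days (109 left).
January has 31 days (78 left).
February has 28 days (50 left).
March has 31 days (19 left).
19 days into April → April 19, 1997.

April 19, 1997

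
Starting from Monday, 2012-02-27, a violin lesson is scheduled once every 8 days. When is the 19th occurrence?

The 19th occurrence is 18 intervals after the first: 18 × 8 = 144 days after 2012-02-27.
February has 29 days — 2 days to the end of February leaves 142.
March has 31 days (111 left).
April has 30 days (81 left).
May has 31 days (50 left).
June has 30 days (20 left).
20 days into July → 2012-07-20.

2012-07-20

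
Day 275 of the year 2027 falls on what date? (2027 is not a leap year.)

Oct 2, 2027

Jan has 31 days (275 − 31 = 244 remain).
Feb has 28 days (244 − 28 = 216 remain).
Mar has 31 days (216 − 31 = 185 remain).
Apr has 30 days (185 − 30 = 155 remain).
May has 31 days (155 − 31 = 124 remain).
Jun has 30 days (124 − 30 = 94 remain).
Jul has 31 days (94 − 31 = 63 remain).
Aug has 31 days (63 − 31 = 32 remain).
Sep has 30 days (32 − 30 = 2 remain).
2 into Oct → Oct 2.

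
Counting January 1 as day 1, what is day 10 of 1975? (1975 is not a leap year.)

1975-01-10

10 into January → January 10.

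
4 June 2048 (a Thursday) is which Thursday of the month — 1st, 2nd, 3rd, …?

Day 4 falls in week ⌈4/7⌉ of the month.
Days 1–7 hold the 1st Thursday, 8–14 the 2nd, 15–21 the 3rd, 22–28 the 4th, 29–31 the 5th.
4 is in the range for the 1st.

1st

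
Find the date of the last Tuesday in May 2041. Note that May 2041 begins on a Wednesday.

May 2041 begins on a Wednesday, so the first Tuesday is May 7 (6 days later).
May 2041 has 31 days. Adding weeks: 7, 14, 21, 28 — the last one ≤ 31 is the 28th.

May 28, 2041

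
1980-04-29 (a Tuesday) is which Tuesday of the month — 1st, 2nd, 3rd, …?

5th

Day 29 falls in week ⌈29/7⌉ of the month.
Days 1–7 hold the 1st Tuesday, 8–14 the 2nd, 15–21 the 3rd, 22–28 the 4th, 29–31 the 5th.
29 is in the range for the 5th.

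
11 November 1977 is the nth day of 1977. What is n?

315

Days in months before November: 31 + 28 + 31 + 30 + 31 + 30 + 31 + 31 + 30 + 31 = 304.
Plus 11 days into November → day 315.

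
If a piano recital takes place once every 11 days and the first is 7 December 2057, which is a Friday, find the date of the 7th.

11 February 2058

The 7th occurrence is 6 intervals after the first: 6 × 11 = 66 days after 7 December 2057.
December has 31 days — 24 days to the end of December leaves 42.
January has 31 days (11 left).
11 days into February → 11 February 2058.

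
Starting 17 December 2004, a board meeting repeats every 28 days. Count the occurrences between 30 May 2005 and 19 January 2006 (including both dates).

Occurrences land 28·i days after 17 December 2004 for i = 0, 1, 2, …
30 May 2005 is 164 days after the start; 164 ÷ 28 = 5 remainder 24; since the remainder is 24, round up to i = 6. First occurrence in the window: #7 on 3 June 2005 (6×28 = 168 days in).
19 January 2006 is 398 days after the start; 398 ÷ 28 = 14 remainder 6. Last occurrence in the window: #15 on 13 January 2006.
Occurrences #7 through #15: 9 in total.

9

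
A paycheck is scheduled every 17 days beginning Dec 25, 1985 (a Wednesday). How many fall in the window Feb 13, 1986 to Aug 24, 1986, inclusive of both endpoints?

Occurrences land 17·i days after Dec 25, 1985 for i = 0, 1, 2, …
Feb 13, 1986 is 50 days after the start; 50 ÷ 17 = 2 remainder 16; since the remainder is 16, round up to i = 3. First occurrence in the window: #4 on Feb 14, 1986 (3×17 = 51 days in).
Aug 24, 1986 is 242 days after the start; 242 ÷ 17 = 14 remainder 4. Last occurrence in the window: #15 on Aug 20, 1986.
Occurrences #4 through #15: 12 in total.

12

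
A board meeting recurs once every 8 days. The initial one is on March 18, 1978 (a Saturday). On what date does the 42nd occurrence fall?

February 9, 1979

The 42nd occurrence is 41 intervals after the first: 41 × 8 = 328 days after March 18, 1978.
March has 31 days — 13 days to the end of March leaves 315.
April has 30 days (285 left).
May has 31 days (254 left).
June has 30 days (224 left).
July has 31 days (193 left).
August has 31 days (162 left).
September has 30 days (132 left).
October has 31 days (101 left).
November has 30 days (71 left).
December has 31 days (40 left).
January has 31 days (9 left).
9 days into February → February 9, 1979.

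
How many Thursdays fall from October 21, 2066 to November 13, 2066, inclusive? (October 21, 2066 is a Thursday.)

October 21, 2066 is a Thursday; the first Thursday on or after it is October 21, 2066.
From October 21, 2066 to November 13, 2066: 10 + 13 = 23 days (rest of October, November).
23 ÷ 7 = 3 full weeks with remainder 2, so 3 more Thursdays after the first → 4.

4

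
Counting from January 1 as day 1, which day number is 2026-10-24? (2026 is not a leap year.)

297

Days in months before October: 31 + 28 + 31 + 30 + 31 + 30 + 31 + 31 + 30 = 273.
Plus 24 days into October → day 297.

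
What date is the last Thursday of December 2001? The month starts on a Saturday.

December 27, 2001

December 2001 begins on a Saturday, so the first Thursday is December 6 (5 days later).
December 2001 has 31 days. Adding weeks: 6, 13, 20, 27 — the last one ≤ 31 is the 27th.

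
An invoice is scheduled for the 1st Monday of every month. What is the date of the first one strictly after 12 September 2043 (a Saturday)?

5 October 2043

September 2043 starts on a Tuesday, so its 1st Monday is 7 September 2043 (6 days in).
That is not after 12 September 2043, so look at October 2043.
October 2043 starts on a Thursday, so its 1st Monday is 5 October 2043 (4 days in).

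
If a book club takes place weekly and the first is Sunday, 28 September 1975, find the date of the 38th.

13 June 1976

The 38th occurrence is 37 intervals after the first: 37 × 7 = 259 days after 28 September 1975.
September has 30 days — 2 days to the end of September leaves 257.
October has 31 days (226 left).
November has 30 days (196 left).
December has 31 days (165 left).
January has 31 days (134 left).
February has 29 days (105 left).
March has 31 days (74 left).
April has 30 days (44 left).
May has 31 days (13 left).
13 days into June → 13 June 1976.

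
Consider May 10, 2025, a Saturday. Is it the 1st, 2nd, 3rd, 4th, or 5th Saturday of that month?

Day 10 falls in week ⌈10/7⌉ of the month.
Days 1–7 hold the 1st Saturday, 8–14 the 2nd, 15–21 the 3rd, 22–28 the 4th, 29–31 the 5th.
10 is in the range for the 2nd.

2nd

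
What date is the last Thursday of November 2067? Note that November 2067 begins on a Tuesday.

November 2067 begins on a Tuesday, so the first Thursday is November 3 (2 days later).
November 2067 has 30 days. Adding weeks: 3, 10, 17, 24 — the last one ≤ 30 is the 24th.

2067-11-24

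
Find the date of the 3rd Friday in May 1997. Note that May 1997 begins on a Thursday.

May 1997 begins on a Thursday, so the first Friday is May 2 (1 day later).
The 3rd Friday is 2 weeks later: 2 + 14 = 16.

16 May 1997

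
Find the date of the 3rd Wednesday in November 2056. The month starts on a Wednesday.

November 2056 begins on a Wednesday, so the first Wednesday is November 1.
The 3rd Wednesday is 2 weeks later: 1 + 14 = 15.

2056-11-15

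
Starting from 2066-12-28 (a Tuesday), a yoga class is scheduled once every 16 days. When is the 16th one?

The 16th occurrence is 15 intervals after the first: 15 × 16 = 240 days after 2066-12-28.
December has 31 days — 3 days to the end of December leaves 237.
January has 31 days (206 left).
February has 28 days (178 left).
March has 31 days (147 left).
April has 30 days (117 left).
May has 31 days (86 left).
June has 30 days (56 left).
July has 31 days (25 left).
25 days into August → 2067-08-25.

2067-08-25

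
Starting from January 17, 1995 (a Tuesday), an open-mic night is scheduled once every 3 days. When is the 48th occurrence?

The 48th occurrence is 47 intervals after the first: 47 × 3 = 141 days after January 17, 1995.
January has 31 days — 14 days to the end of January leaves 127.
February has 28 days (99 left).
March has 31 days (68 left).
April has 30 days (38 left).
May has 31 days (7 left).
7 days into June → June 7, 1995.

June 7, 1995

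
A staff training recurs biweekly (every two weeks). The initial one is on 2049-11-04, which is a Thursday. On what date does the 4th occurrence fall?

The 4th occurrence is 3 intervals after the first: 3 × 14 = 42 days after 2049-11-04.
November has 30 days — 26 days to the end of November leaves 16.
16 days into December → 2049-12-16.

2049-12-16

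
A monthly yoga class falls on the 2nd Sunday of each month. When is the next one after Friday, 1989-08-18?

August 1989 starts on a Tuesday; its first Sunday is the 6th, so the 2nd Sunday is the 13th — 1989-08-13.
That is not after 1989-08-18, so look at September 1989.
September 1989 starts on a Friday; its first Sunday is the 3rd, so the 2nd Sunday is the 10th — 1989-09-10.

1989-09-10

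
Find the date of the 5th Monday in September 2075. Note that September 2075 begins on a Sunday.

September 2075 begins on a Sunday, so the first Monday is September 2 (1 day later).
The 5th Monday is 4 weeks later: 2 + 28 = 30.

2075-09-30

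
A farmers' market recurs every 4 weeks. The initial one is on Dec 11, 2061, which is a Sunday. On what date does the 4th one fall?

Mar 5, 2062

The 4th occurrence is 3 intervals after the first: 3 × 28 = 84 days after Dec 11, 2061.
Dec has 31 days — 20 days to the end of Dec leaves 64.
Jan has 31 days (33 left).
Feb has 28 days (5 left).
5 days into Mar → Mar 5, 2062.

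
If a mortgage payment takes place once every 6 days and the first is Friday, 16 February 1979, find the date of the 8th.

30 March 1979

The 8th occurrence is 7 intervals after the first: 7 × 6 = 42 days after 16 February 1979.
February has 28 days — 12 days to the end of February leaves 30.
30 days into March → 30 March 1979.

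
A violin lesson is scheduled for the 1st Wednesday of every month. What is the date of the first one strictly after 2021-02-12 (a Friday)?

February 2021 starts on a Monday, so its 1st Wednesday is 2021-02-03 (2 days in).
That is not after 2021-02-12, so look at March 2021.
March 2021 starts on a Monday, so its 1st Wednesday is 2021-03-03 (2 days in).

2021-03-03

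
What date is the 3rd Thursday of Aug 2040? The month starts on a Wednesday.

Aug 16, 2040

Aug 2040 begins on a Wednesday, so the first Thursday is Aug 2 (1 day later).
The 3rd Thursday is 2 weeks later: 2 + 14 = 16.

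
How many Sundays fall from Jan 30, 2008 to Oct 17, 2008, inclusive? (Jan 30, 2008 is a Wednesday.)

Jan 30, 2008 is a Wednesday; the first Sunday on or after it is Feb 3, 2008 (4 days later).
From Feb 3, 2008 to Oct 17, 2008: 26 + 31 + 30 + 31 + 30 + 31 + 31 + 30 + 17 = 257 days (rest of Feb, Mar, Apr, May, Jun, Jul, Aug, Sep, Oct).
257 ÷ 7 = 36 full weeks with remainder 5, so 36 more Sundays after the first → 37.

37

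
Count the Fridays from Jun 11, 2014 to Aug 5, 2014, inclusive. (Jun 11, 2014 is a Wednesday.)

8

Jun 11, 2014 is a Wednesday; the first Friday on or after it is Jun 13, 2014 (2 days later).
From Jun 13, 2014 to Aug 5, 2014: 17 + 31 + 5 = 53 days (rest of Jun, Jul, Aug).
53 ÷ 7 = 7 full weeks with remainder 4, so 7 more Fridays after the first → 8.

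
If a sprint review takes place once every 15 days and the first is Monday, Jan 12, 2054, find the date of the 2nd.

Jan 27, 2054

The 2nd occurrence is 1 interval after the first: 1 × 15 = 15 days after Jan 12, 2054.
15 days later is Jan 27, 2054.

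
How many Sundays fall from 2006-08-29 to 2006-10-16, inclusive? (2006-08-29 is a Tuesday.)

7

2006-08-29 is a Tuesday; the first Sunday on or after it is 2006-09-03 (5 days later).
From 2006-09-03 to 2006-10-16: 27 + 16 = 43 days (rest of September, October).
43 ÷ 7 = 6 full weeks with remainder 1, so 6 more Sundays after the first → 7.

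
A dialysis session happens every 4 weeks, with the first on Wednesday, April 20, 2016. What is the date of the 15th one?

May 17, 2017

The 15th occurrence is 14 intervals after the first: 14 × 28 = 392 days after April 20, 2016.
April has 30 days — 10 days to the end of April leaves 382.
May has 31 days (351 left).
June has 30 days (321 left).
July has 31 days (290 left).
August has 31 days (259 left).
September has 30 days (229 left).
October has 31 days (198 left).
November has 30 days (168 left).
December has 31 days (137 left).
January has 31 days (106 left).
February has 28 days (78 left).
March has 31 days (47 left).
April has 30 days (17 left).
17 days into May → May 17, 2017.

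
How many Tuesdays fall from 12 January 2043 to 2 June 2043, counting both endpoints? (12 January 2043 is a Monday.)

12 January 2043 is a Monday; the first Tuesday on or after it is 13 January 2043 (1 day later).
From 13 January 2043 to 2 June 2043: 18 + 28 + 31 + 30 + 31 + 2 = 140 days (rest of January, February, March, April, May, June).
140 ÷ 7 = 20 full weeks with remainder 0, so 20 more Tuesdays after the first → 21.

21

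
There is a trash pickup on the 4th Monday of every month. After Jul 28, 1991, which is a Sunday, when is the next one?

Aug 26, 1991

Jul 1991 starts on a Monday; its first Monday is the 1st, so the 4th Monday is the 22nd — Jul 22, 1991.
That is not after Jul 28, 1991, so look at Aug 1991.
Aug 1991 starts on a Thursday; its first Monday is the 5th, so the 4th Monday is the 26th — Aug 26, 1991.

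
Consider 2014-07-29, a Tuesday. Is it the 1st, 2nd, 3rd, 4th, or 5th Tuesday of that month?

5th

Day 29 falls in week ⌈29/7⌉ of the month.
Days 1–7 hold the 1st Tuesday, 8–14 the 2nd, 15–21 the 3rd, 22–28 the 4th, 29–31 the 5th.
29 is in the range for the 5th.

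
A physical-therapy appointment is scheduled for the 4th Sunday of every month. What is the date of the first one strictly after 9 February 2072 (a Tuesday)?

28 February 2072

February 2072 starts on a Monday; its first Sunday is the 7th, so the 4th Sunday is the 28th — 28 February 2072.
28 February 2072 is after 9 February 2072, so that is the next one.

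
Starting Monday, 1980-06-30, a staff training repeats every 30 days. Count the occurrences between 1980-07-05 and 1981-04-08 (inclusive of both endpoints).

Occurrences land 30·i days after 1980-06-30 for i = 0, 1, 2, …
1980-07-05 is 5 days after the start; 5 ÷ 30 = 0 remainder 5; since the remainder is 5, round up to i = 1. First occurrence in the window: #2 on 1980-07-30 (1×30 = 30 days in).
1981-04-08 is 282 days after the start; 282 ÷ 30 = 9 remainder 12. Last occurrence in the window: #10 on 1981-03-27.
Occurrences #2 through #10: 9 in total.

9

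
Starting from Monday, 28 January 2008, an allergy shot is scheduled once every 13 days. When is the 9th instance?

The 9th occurrence is 8 intervals after the first: 8 × 13 = 104 days after 28 January 2008.
January has 31 days — 3 days to the end of January leaves 101.
February has 29 days (72 left).
March has 31 days (41 left).
April has 30 days (11 left).
11 days into May → 11 May 2008.

11 May 2008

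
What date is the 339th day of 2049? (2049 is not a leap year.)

December 5, 2049

January has 31 days (339 − 31 = 308 remain).
February has 28 days (308 − 28 = 280 remain).
March has 31 days (280 − 31 = 249 remain).
April has 30 days (249 − 30 = 219 remain).
May has 31 days (219 − 31 = 188 remain).
June has 30 days (188 − 30 = 158 remain).
July has 31 days (158 − 31 = 127 remain).
August has 31 days (127 − 31 = 96 remain).
September has 30 days (96 − 30 = 66 remain).
October has 31 days (66 − 31 = 35 remain).
November has 30 days (35 − 30 = 5 remain).
5 into December → December 5.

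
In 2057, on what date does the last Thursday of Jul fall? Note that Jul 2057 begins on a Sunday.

Jul 26, 2057

Jul 2057 begins on a Sunday, so the first Thursday is Jul 5 (4 days later).
Jul 2057 has 31 days. Adding weeks: 5, 12, 19, 26 — the last one ≤ 31 is the 26th.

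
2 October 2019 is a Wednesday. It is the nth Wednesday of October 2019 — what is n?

1st

Day 2 falls in week ⌈2/7⌉ of the month.
Days 1–7 hold the 1st Wednesday, 8–14 the 2nd, 15–21 the 3rd, 22–28 the 4th, 29–31 the 5th.
2 is in the range for the 1st.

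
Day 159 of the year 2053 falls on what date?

Jun 8, 2053

Jan has 31 days (159 − 31 = 128 remain).
Feb has 28 days (128 − 28 = 100 remain).
Mar has 31 days (100 − 31 = 69 remain).
Apr has 30 days (69 − 30 = 39 remain).
May has 31 days (39 − 31 = 8 remain).
8 into Jun → Jun 8.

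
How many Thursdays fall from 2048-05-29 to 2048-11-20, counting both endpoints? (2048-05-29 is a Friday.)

25

2048-05-29 is a Friday; the first Thursday on or after it is 2048-06-04 (6 days later).
From 2048-06-04 to 2048-11-20: 26 + 31 + 31 + 30 + 31 + 20 = 169 days (rest of June, July, August, September, October, November).
169 ÷ 7 = 24 full weeks with remainder 1, so 24 more Thursdays after the first → 25.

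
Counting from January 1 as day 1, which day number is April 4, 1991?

94

Days in months before April: 31 + 28 + 31 = 90.
Plus 4 days into April → day 94.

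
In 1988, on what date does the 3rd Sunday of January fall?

1988-01-17

January 1988 begins on a Friday, so the first Sunday is January 3 (2 days later).
The 3rd Sunday is 2 weeks later: 3 + 14 = 17.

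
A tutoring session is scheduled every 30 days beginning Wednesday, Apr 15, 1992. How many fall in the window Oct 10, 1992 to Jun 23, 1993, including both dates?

9

Occurrences land 30·i days after Apr 15, 1992 for i = 0, 1, 2, …
Oct 10, 1992 is 178 days after the start; 178 ÷ 30 = 5 remainder 28; since the remainder is 28, round up to i = 6. First occurrence in the window: #7 on Oct 12, 1992 (6×30 = 180 days in).
Jun 23, 1993 is 434 days after the start; 434 ÷ 30 = 14 remainder 14. Last occurrence in the window: #15 on Jun 9, 1993.
Occurrences #7 through #15: 9 in total.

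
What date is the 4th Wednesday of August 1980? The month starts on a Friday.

August 27, 1980

August 1980 begins on a Friday, so the first Wednesday is August 6 (5 days later).
The 4th Wednesday is 3 weeks later: 6 + 21 = 27.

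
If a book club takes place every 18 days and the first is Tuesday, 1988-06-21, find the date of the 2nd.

The 2nd occurrence is 1 interval after the first: 1 × 18 = 18 days after 1988-06-21.
June has 30 days — 9 days to the end of June leaves 9.
9 days into July → 1988-07-09.

1988-07-09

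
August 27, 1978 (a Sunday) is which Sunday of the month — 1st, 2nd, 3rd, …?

Day 27 falls in week ⌈27/7⌉ of the month.
Days 1–7 hold the 1st Sunday, 8–14 the 2nd, 15–21 the 3rd, 22–28 the 4th, 29–31 the 5th.
27 is in the range for the 4th.

4th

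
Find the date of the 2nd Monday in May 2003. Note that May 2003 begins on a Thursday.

12 May 2003

May 2003 begins on a Thursday, so the first Monday is May 5 (4 days later).
The 2nd Monday is 1 weeks later: 5 + 7 = 12.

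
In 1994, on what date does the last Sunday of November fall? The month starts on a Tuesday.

November 1994 begins on a Tuesday, so the first Sunday is November 6 (5 days later).
November 1994 has 30 days. Adding weeks: 6, 13, 20, 27 — the last one ≤ 30 is the 27th.

1994-11-27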